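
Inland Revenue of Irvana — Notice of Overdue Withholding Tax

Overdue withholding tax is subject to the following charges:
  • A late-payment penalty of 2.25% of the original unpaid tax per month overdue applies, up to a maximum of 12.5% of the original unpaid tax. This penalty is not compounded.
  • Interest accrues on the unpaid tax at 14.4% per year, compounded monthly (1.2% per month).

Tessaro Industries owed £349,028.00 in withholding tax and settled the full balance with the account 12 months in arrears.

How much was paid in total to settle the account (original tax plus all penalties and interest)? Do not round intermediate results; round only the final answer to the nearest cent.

£446,370.03

Penalty (uncapped): 12 × 2.25% × £349,028.00 = £94,237.56; cap = 12.5% × £349,028.00 = £43,628.50 → penalty = £43,628.50
Interest: £349,028.00 × ((1 + 0.012)^12 − 1) = £349,028.00 × 0.1538946… = £53,713.5329…
Total = £349,028.00 + £43,628.5000 + £53,713.5329… = £446,370.03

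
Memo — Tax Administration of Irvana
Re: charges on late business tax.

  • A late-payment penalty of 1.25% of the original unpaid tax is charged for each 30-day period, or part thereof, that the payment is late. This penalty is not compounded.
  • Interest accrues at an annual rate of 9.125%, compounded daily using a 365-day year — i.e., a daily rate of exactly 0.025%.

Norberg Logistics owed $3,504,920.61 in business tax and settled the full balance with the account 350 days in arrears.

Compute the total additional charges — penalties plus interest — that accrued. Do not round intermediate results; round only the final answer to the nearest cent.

Penalty periods: ⌈350/30⌉ = 12; penalty = 12 × 1.25% × $3,504,920.61 = $525,738.09…
Interest: $3,504,920.61 × ((1 + 0.00025)^350 − 1) = $3,504,920.61 × 0.09143033… = $320,456.0440…
Penalties + interest = $525,738.0915 + $320,456.0440… = $846,194.14

$846,194.14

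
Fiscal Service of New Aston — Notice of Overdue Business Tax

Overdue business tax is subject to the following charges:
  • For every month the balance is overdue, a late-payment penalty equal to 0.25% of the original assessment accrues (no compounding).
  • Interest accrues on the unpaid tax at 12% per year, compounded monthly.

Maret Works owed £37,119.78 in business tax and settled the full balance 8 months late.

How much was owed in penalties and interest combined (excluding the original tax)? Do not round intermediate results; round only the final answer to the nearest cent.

Late-payment penalty: 8 × 0.25% × £37,119.78 = £742.40…
Interest (12%/yr ÷ 12 = 1%/month): £37,119.78 × ((1 + 0.01)^8 − 1) = £3,075.6227…
Penalties + interest = £742.3956 + £3,075.6227… = £3,818.02

£3,818.02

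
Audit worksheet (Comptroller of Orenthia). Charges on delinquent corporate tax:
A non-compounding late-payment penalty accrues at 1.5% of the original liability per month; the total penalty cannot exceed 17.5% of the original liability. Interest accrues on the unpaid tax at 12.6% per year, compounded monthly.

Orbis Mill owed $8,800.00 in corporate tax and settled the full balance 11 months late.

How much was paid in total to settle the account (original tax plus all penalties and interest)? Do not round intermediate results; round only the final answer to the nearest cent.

Penalty: 11 × 1.5% × $8,800.00 = $1,452.00 (below the 17.5% cap of $1,540.00)
Interest (12.6%/yr ÷ 12 = 1.05%/month): $8,800.00 × ((1 + 0.0105)^11 − 1) = $1,071.4777…
Total = $8,800.00 + $1,452.0000 + $1,071.4777… = $11,323.48

$11,323.48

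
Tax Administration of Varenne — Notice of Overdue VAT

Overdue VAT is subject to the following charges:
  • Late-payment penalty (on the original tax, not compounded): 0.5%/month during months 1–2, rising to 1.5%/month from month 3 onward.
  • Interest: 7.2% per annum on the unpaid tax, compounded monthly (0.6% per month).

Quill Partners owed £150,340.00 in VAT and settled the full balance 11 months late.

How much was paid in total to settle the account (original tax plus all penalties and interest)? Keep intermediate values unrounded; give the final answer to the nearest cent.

Penalty, months 1–2: 2 × 0.5% × £150,340.00 = £1,503.40
Penalty, months 3–11: 9 × 1.5% × £150,340.00 = £20,295.90
Interest: £150,340.00 × ((1 + 0.006)^11 − 1) = £150,340.00 × 0.0680161… = £10,225.5362…
Total = £150,340.00 + £21,799.3000 + £10,225.5362… = £182,364.84

£182,364.84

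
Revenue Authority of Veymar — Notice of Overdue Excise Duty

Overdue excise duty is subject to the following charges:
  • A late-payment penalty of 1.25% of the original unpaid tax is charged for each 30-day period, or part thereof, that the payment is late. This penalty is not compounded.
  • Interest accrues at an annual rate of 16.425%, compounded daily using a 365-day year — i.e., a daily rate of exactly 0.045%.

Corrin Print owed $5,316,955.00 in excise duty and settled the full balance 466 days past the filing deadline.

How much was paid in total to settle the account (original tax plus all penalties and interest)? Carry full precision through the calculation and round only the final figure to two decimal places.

Penalty periods: ⌈466/30⌉ = 16; penalty = 16 × 1.25% × $5,316,955.00 = $1,063,391.00
Interest: $5,316,955.00 × ((1 + 0.00045)^466 − 1) = $5,316,955.00 × 0.23324984… = $1,240,178.9047…
Total = $5,316,955.00 + $1,063,391.0000 + $1,240,178.9047… = $7,620,524.90

$7,620,524.90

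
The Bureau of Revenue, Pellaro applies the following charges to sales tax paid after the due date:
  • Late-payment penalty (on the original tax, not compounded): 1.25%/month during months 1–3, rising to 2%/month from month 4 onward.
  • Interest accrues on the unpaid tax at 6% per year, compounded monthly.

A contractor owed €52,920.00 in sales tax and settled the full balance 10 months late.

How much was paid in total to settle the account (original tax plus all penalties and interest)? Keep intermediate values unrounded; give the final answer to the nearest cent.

Penalty, months 1–3: 3 × 1.25% × €52,920.00 = €1,984.50
Penalty, months 4–10: 7 × 2% × €52,920.00 = €7,408.80
Interest (6%/yr ÷ 12 = 0.5%/month): €52,920.00 × ((1 + 0.005)^10 − 1) = €2,706.3358…
Total = €52,920.00 + €9,393.3000 + €2,706.3358… = €65,019.64

€65,019.64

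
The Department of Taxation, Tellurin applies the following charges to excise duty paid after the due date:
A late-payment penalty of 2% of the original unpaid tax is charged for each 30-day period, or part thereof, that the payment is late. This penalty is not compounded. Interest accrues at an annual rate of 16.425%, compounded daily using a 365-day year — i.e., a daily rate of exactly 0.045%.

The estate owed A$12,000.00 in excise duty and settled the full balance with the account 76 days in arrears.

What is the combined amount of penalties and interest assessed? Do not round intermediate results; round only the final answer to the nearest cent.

Penalty periods: ⌈76/30⌉ = 3; penalty = 3 × 2% × A$12,000.00 = A$720.00
Interest: A$12,000.00 × ((1 + 0.00045)^76 − 1) = A$12,000.00 × 0.03478358… = A$417.4030…
Penalties + interest = A$720.0000 + A$417.4030… = A$1,137.40

A$1,137.40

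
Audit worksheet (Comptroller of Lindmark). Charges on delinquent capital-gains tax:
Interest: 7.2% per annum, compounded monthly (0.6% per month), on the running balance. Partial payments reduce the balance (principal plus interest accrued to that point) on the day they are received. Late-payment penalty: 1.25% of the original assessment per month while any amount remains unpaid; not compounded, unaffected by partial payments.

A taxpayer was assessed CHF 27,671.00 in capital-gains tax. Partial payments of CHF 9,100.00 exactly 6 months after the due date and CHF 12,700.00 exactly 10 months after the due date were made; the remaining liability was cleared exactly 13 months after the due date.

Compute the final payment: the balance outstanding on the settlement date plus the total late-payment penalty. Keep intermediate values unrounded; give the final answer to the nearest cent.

Balance at month 6: CHF 27,671.0000 × (1 + 0.006)^6 = CHF 28,682.2184…
After CHF 9,100.00 payment: CHF 28,682.2184… − CHF 9,100.00 = CHF 19,582.2184…
Balance at month 10: CHF 19,582.2184… × (1 + 0.006)^4 = CHF 20,056.4384…
After CHF 12,700.00 payment: CHF 20,056.4384… − CHF 12,700.00 = CHF 7,356.4384…
Balance at month 13: CHF 7,356.4384… × (1 + 0.006)^3 = CHF 7,489.6503…
Penalty: 13 × 1.25% × CHF 27,671.00 = CHF 4,496.54…
Final settlement = outstanding balance + penalty = CHF 7,489.6503… + CHF 4,496.54… = CHF 11,986.19

CHF 11,986.19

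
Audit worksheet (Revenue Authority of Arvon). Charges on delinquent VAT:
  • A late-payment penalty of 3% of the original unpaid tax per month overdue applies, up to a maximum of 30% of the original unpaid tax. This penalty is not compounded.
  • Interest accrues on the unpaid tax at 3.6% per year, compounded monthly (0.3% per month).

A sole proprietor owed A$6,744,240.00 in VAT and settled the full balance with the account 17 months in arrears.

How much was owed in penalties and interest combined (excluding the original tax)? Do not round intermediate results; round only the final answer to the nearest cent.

Penalty (uncapped): 17 × 3% × A$6,744,240.00 = A$3,439,562.40; cap = 30% × A$6,744,240.00 = A$2,023,272.00 → penalty = A$2,023,272.00
Interest: A$6,744,240.00 × ((1 + 0.003)^17 − 1) = A$6,744,240.00 × 0.0522426… = A$352,336.3244…
Penalties + interest = A$2,023,272.0000 + A$352,336.3244… = A$2,375,608.32

A$2,375,608.32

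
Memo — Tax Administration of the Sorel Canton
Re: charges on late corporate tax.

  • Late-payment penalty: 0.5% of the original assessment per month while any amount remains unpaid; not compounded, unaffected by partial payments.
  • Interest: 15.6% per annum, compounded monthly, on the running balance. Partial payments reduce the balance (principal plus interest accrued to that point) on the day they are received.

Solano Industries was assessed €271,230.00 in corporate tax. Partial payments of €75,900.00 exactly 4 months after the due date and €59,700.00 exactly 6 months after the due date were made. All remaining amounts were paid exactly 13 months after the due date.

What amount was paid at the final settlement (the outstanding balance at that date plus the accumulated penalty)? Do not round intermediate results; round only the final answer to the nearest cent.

€187,843.68

Monthly rate = 15.6% ÷ 12 = 1.3%
Balance at month 4: €271,230.0000 × (1 + 0.013)^4 = €285,611.3785…
After €75,900.00 payment: €285,611.3785… − €75,900.00 = €209,711.3785…
Balance at month 6: €209,711.3785… × (1 + 0.013)^2 = €215,199.3156…
After €59,700.00 payment: €215,199.3156… − €59,700.00 = €155,499.3156…
Balance at month 13: €155,499.3156… × (1 + 0.013)^7 = €170,213.7342…
Penalty: 13 × 0.5% × €271,230.00 = €17,629.95
Final settlement = outstanding balance + penalty = €170,213.7342… + €17,629.95 = €187,843.68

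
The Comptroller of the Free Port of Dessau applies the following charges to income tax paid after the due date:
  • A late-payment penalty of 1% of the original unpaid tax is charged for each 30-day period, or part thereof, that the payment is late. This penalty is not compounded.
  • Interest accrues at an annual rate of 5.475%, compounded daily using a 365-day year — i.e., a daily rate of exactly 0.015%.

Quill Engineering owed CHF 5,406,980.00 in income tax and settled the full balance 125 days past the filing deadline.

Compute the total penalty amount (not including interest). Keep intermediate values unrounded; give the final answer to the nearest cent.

CHF 270,349.00

Penalty periods: ⌈125/30⌉ = 5; penalty = 5 × 1% × CHF 5,406,980.00 = CHF 270,349.00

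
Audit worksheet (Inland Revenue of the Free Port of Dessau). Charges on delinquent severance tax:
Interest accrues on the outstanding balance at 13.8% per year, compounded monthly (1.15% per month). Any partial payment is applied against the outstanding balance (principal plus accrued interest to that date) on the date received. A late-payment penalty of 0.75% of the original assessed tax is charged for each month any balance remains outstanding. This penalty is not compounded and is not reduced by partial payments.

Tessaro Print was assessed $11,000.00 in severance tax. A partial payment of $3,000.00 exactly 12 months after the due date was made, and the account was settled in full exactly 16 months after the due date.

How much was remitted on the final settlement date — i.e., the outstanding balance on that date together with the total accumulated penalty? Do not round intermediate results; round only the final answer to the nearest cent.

$11,387.90

Balance at month 12: $11,000.0000 × (1 + 0.0115)^12 = $12,617.7910…
After $3,000.00 payment: $12,617.7910… − $3,000.00 = $9,617.7910…
Balance at month 16: $9,617.7910… × (1 + 0.0115)^4 = $10,067.8998…
Penalty: 16 × 0.75% × $11,000.00 = $1,320.00
Final settlement = outstanding balance + penalty = $10,067.8998… + $1,320.00 = $11,387.90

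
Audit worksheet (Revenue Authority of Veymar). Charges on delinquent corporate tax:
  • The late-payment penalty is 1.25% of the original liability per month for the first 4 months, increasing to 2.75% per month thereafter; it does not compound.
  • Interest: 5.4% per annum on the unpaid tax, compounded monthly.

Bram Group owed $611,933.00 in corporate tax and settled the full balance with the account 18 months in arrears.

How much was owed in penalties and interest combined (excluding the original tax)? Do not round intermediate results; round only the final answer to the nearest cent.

Penalty, months 1–4: 4 × 1.25% × $611,933.00 = $30,596.65
Penalty, months 5–18: 14 × 2.75% × $611,933.00 = $235,594.21…
Interest (5.4%/yr ÷ 12 = 0.45%/month): $611,933.00 × ((1 + 0.0045)^18 − 1) = $51,508.7741…
Penalties + interest = $266,190.8550 + $51,508.7741… = $317,699.63

$317,699.63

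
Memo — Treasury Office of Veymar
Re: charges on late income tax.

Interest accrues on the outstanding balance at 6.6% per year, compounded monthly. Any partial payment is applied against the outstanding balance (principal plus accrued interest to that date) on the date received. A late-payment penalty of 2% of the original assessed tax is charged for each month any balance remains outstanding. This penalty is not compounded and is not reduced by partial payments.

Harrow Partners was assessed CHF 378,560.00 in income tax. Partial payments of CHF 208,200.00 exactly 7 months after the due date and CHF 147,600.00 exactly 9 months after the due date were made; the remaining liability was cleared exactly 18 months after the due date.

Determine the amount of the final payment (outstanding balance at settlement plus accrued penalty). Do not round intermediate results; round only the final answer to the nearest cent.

Monthly rate = 6.6% ÷ 12 = 0.55%
Balance at month 7: CHF 378,560.0000 × (1 + 0.0055)^7 = CHF 393,377.2568…
After CHF 208,200.00 payment: CHF 393,377.2568… − CHF 208,200.00 = CHF 185,177.2568…
Balance at month 9: CHF 185,177.2568… × (1 + 0.0055)^2 = CHF 187,219.8082…
After CHF 147,600.00 payment: CHF 187,219.8082… − CHF 147,600.00 = CHF 39,619.8082…
Balance at month 18: CHF 39,619.8082… × (1 + 0.0055)^9 = CHF 41,624.6930…
Penalty: 18 × 2% × CHF 378,560.00 = CHF 136,281.60
Final settlement = outstanding balance + penalty = CHF 41,624.6930… + CHF 136,281.60 = CHF 177,906.29

CHF 177,906.29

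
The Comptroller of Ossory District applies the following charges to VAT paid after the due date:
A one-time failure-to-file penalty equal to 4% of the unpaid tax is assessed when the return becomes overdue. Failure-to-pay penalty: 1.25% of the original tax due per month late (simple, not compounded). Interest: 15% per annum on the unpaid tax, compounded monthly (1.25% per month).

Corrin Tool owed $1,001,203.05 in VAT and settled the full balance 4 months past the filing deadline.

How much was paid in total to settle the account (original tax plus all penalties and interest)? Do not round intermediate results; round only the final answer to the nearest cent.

Failure-to-file penalty: 4% × $1,001,203.05 = $40,048.12…
Failure-to-pay penalty = 1.25% × $1,001,203.05 × 4 mo = $50,060.15…
Interest: $1,001,203.05 × ((1 + 0.0125)^4 − 1) = $1,001,203.05 × 0.0509453… = $51,006.6267…
Total = $1,001,203.05 + $90,108.2745 + $51,006.6267… = $1,142,317.95

$1,142,317.95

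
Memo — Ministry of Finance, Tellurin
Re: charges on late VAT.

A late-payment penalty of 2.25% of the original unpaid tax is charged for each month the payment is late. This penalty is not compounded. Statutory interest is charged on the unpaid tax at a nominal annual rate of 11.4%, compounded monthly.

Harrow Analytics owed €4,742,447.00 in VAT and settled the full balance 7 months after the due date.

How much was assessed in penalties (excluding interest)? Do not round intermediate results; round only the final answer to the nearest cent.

Late-payment penalty = 2.25% × €4,742,447.00 × 7 mo = €746,935.40…

€746,935.40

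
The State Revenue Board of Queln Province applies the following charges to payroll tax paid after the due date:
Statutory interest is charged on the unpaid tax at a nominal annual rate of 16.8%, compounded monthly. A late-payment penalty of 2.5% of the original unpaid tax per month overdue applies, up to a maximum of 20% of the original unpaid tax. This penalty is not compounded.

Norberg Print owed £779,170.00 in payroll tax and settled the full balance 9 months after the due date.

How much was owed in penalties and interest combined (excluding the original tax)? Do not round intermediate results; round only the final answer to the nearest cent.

£259,690.66

Penalty (uncapped): 9 × 2.5% × £779,170.00 = £175,313.25; cap = 20% × £779,170.00 = £155,834.00 → penalty = £155,834.00
Interest (16.8%/yr ÷ 12 = 1.4%/month): £779,170.00 × ((1 + 0.014)^9 − 1) = £103,856.6639…
Penalties + interest = £155,834.0000 + £103,856.6639… = £259,690.66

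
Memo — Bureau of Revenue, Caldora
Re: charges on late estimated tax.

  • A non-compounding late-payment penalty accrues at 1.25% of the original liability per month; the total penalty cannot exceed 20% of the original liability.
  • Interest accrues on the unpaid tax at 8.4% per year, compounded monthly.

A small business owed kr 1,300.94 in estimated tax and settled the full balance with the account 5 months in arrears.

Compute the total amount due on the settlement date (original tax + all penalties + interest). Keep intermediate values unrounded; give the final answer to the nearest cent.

Penalty: 5 × 1.25% × kr 1,300.94 = kr 81.31… (below the 20% cap of kr 260.19…)
Interest (8.4%/yr ÷ 12 = 0.7%/month): kr 1,300.94 × ((1 + 0.007)^5 − 1) = kr 46.1748…
Total = kr 1,300.94 + kr 81.3088… + kr 46.1748… = kr 1,428.42

kr 1,428.42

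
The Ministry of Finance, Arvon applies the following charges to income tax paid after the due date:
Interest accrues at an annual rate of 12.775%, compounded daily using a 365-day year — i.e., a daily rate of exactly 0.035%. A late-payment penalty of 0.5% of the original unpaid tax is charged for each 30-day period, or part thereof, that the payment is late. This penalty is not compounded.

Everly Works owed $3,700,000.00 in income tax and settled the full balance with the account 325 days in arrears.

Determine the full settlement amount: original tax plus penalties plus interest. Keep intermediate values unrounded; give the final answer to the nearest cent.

Penalty periods: ⌈325/30⌉ = 11; penalty = 11 × 0.5% × $3,700,000.00 = $203,500.00
Interest: $3,700,000.00 × ((1 + 0.00035)^325 − 1) = $3,700,000.00 × 0.12044967… = $445,663.7897…
Total = $3,700,000.00 + $203,500.0000 + $445,663.7897… = $4,349,163.79

$4,349,163.79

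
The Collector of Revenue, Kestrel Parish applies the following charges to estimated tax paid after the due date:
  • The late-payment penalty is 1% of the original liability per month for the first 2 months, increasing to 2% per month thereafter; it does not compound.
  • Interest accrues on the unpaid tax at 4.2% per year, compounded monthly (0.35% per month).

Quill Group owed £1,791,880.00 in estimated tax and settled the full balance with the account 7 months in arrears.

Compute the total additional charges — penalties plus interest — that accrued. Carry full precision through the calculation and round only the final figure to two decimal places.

£259,390.32

Penalty, months 1–2: 2 × 1% × £1,791,880.00 = £35,837.60
Penalty, months 3–7: 5 × 2% × £1,791,880.00 = £179,188.00
Interest: £1,791,880.00 × ((1 + 0.0035)^7 − 1) = £1,791,880.00 × 0.0247588… = £44,364.7195…
Penalties + interest = £215,025.6000 + £44,364.7195… = £259,390.32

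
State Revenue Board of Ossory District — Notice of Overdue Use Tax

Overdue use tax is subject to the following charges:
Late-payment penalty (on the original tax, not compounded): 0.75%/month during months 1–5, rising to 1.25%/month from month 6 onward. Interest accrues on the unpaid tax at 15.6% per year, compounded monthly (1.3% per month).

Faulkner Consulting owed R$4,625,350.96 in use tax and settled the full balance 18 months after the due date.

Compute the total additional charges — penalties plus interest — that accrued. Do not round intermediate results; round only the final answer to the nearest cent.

Penalty, months 1–5: 5 × 0.75% × R$4,625,350.96 = R$173,450.66…
Penalty, months 6–18: 13 × 1.25% × R$4,625,350.96 = R$751,619.53…
Interest: R$4,625,350.96 × ((1 + 0.013)^18 − 1) = R$4,625,350.96 × 0.2617404… = R$1,210,641.3100…
Penalties + interest = R$925,070.1920 + R$1,210,641.3100… = R$2,135,711.50

R$2,135,711.50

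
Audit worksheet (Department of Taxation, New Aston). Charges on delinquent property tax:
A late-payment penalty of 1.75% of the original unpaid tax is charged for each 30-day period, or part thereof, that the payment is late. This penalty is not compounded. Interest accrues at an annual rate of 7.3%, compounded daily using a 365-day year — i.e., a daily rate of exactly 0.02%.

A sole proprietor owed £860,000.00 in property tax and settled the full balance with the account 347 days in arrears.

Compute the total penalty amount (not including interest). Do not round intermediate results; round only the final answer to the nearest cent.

Penalty periods: ⌈347/30⌉ = 12; penalty = 12 × 1.75% × £860,000.00 = £180,600.00

£180,600.00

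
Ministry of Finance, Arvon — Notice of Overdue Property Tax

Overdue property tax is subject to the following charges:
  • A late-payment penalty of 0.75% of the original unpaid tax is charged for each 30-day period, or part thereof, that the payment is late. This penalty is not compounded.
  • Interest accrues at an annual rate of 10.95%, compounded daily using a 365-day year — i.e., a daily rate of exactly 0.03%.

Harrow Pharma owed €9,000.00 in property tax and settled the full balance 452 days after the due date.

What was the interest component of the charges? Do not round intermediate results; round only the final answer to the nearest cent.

€1,306.80

Interest: €9,000.00 × ((1 + 0.0003)^452 − 1) = €9,000.00 × 0.14520042… = €1,306.8038…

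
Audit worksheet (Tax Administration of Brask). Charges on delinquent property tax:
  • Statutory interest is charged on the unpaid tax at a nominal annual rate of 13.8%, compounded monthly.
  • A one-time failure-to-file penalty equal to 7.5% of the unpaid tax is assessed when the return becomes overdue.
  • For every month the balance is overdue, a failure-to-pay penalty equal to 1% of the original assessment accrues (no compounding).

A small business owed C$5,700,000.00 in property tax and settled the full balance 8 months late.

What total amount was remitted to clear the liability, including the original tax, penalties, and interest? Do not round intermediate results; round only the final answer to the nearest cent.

Failure-to-file penalty: 7.5% × C$5,700,000.00 = C$427,500.00
Failure-to-pay penalty: 8 × 1% × C$5,700,000.00 = C$456,000.00
Interest (13.8%/yr ÷ 12 = 1.15%/month): C$5,700,000.00 × ((1 + 0.0115)^8 − 1) = C$545,999.6064…
Total = C$5,700,000.00 + C$883,500.0000 + C$545,999.6064… = C$7,129,499.61

C$7,129,499.61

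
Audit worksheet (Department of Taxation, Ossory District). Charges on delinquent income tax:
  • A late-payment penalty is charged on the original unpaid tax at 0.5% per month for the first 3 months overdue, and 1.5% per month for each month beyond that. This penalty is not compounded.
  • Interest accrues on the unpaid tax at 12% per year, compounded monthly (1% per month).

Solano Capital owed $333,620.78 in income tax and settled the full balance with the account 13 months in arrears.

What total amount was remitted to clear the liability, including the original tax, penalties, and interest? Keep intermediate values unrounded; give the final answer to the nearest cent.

Penalty, months 1–3: 3 × 0.5% × $333,620.78 = $5,004.31…
Penalty, months 4–13: 10 × 1.5% × $333,620.78 = $50,043.12…
Interest: $333,620.78 × ((1 + 0.01)^13 − 1) = $333,620.78 × 0.1380933… = $46,070.7879…
Total = $333,620.78 + $55,047.4287 + $46,070.7879… = $434,739.00

$434,739.00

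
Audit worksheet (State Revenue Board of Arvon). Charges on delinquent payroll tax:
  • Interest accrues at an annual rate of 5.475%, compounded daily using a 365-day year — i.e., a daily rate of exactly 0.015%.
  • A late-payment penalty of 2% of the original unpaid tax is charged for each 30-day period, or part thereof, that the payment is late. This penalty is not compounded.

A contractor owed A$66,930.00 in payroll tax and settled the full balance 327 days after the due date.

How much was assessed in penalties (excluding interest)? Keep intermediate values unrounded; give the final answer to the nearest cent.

A$14,724.60

Penalty periods: ⌈327/30⌉ = 11; penalty = 11 × 2% × A$66,930.00 = A$14,724.60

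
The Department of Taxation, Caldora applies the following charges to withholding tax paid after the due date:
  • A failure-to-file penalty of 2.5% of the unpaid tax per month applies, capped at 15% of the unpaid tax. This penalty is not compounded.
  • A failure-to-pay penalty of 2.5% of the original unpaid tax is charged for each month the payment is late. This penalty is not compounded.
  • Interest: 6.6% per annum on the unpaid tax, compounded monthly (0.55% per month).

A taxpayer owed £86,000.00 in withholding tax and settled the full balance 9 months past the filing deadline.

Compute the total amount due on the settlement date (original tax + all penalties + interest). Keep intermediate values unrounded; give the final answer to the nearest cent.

£122,601.87

Failure-to-file: 9 × 2.5% × £86,000.00 = £19,350.00, capped at 15% × £86,000.00 = £12,900.00
Failure-to-pay penalty = 2.5% × £86,000.00 × 9 mo = £19,350.00
Interest: £86,000.00 × ((1 + 0.0055)^9 − 1) = £86,000.00 × 0.0506031… = £4,351.8659…
Total = £86,000.00 + £32,250.0000 + £4,351.8659… = £122,601.87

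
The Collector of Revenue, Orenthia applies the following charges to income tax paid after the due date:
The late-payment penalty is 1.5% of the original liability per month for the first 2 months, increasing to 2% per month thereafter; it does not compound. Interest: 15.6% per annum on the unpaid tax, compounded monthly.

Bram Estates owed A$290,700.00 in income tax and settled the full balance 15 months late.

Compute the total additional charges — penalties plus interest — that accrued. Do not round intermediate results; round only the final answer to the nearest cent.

Penalty, months 1–2: 2 × 1.5% × A$290,700.00 = A$8,721.00
Penalty, months 3–15: 13 × 2% × A$290,700.00 = A$75,582.00
Interest (15.6%/yr ÷ 12 = 1.3%/month): A$290,700.00 × ((1 + 0.013)^15 − 1) = A$62,147.2298…
Penalties + interest = A$84,303.0000 + A$62,147.2298… = A$146,450.23

A$146,450.23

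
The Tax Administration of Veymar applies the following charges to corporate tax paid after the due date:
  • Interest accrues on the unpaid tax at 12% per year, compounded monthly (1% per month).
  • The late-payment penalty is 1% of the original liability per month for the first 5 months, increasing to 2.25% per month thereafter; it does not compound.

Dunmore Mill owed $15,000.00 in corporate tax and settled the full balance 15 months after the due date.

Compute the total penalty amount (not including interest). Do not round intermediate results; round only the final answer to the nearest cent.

Penalty, months 1–5: 5 × 1% × $15,000.00 = $750.00
Penalty, months 6–15: 10 × 2.25% × $15,000.00 = $3,375.00
Total penalty = $750.00 + $3,375.00 = $4,125.00

$4,125.00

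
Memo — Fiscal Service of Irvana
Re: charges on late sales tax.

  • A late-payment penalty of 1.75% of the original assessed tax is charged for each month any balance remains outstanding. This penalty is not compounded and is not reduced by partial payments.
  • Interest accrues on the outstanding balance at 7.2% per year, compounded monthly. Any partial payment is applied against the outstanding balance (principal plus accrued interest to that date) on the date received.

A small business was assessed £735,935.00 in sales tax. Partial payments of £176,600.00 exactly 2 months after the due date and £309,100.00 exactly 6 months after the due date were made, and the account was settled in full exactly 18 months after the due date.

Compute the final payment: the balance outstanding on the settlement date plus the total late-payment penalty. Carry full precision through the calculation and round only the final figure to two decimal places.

Monthly rate = 7.2% ÷ 12 = 0.6%
Balance at month 2: £735,935.0000 × (1 + 0.006)^2 = £744,792.7137…
After £176,600.00 payment: £744,792.7137… − £176,600.00 = £568,192.7137…
Balance at month 6: £568,192.7137… × (1 + 0.006)^4 = £581,952.5601…
After £309,100.00 payment: £581,952.5601… − £309,100.00 = £272,852.5601…
Balance at month 18: £272,852.5601… × (1 + 0.006)^12 = £293,159.3848…
Penalty: 18 × 1.75% × £735,935.00 = £231,819.53…
Final settlement = outstanding balance + penalty = £293,159.3848… + £231,819.53… = £524,978.91

£524,978.91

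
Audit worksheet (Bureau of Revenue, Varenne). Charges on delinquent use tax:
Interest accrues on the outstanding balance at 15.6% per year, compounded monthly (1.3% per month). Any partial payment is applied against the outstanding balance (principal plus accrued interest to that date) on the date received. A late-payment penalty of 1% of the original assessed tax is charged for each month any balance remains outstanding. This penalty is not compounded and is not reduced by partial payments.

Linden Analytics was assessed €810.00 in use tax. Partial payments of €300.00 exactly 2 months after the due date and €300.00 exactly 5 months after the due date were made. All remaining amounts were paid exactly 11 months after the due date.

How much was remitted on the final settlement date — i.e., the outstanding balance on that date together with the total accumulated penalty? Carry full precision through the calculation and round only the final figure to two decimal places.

Balance at month 2: €810.0000 × (1 + 0.013)^2 = €831.1969…
After €300.00 payment: €831.1969… − €300.00 = €531.1969…
Balance at month 5: €531.1969… × (1 + 0.013)^3 = €552.1841…
After €300.00 payment: €552.1841… − €300.00 = €252.1841…
Balance at month 11: €252.1841… × (1 + 0.013)^6 = €272.5049…
Penalty: 11 × 1% × €810.00 = €89.10
Final settlement = outstanding balance + penalty = €272.5049… + €89.10 = €361.60

€361.60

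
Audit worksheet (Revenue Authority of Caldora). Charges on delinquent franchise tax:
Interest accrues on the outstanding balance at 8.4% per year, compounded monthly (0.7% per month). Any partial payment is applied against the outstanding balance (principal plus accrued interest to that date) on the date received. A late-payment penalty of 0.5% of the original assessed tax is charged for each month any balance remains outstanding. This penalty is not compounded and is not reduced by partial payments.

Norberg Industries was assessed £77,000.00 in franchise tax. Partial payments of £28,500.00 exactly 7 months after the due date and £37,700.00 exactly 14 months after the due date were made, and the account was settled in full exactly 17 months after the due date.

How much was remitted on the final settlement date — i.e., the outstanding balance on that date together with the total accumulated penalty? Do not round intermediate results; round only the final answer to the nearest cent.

Balance at month 7: £77,000.0000 × (1 + 0.007)^7 = £80,853.1639…
After £28,500.00 payment: £80,853.1639… − £28,500.00 = £52,353.1639…
Balance at month 14: £52,353.1639… × (1 + 0.007)^7 = £54,972.9732…
After £37,700.00 payment: £54,972.9732… − £37,700.00 = £17,272.9732…
Balance at month 17: £17,272.9732… × (1 + 0.007)^3 = £17,638.2507…
Penalty: 17 × 0.5% × £77,000.00 = £6,545.00
Final settlement = outstanding balance + penalty = £17,638.2507… + £6,545.00 = £24,183.25

£24,183.25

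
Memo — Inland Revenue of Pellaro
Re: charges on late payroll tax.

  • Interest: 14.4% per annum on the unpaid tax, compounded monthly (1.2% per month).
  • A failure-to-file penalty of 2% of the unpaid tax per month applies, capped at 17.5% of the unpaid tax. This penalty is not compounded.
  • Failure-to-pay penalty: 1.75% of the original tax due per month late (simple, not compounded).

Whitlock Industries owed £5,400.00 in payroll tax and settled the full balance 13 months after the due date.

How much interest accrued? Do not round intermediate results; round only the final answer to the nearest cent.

Interest: £5,400.00 × ((1 + 0.012)^13 − 1) = £5,400.00 × 0.1677414… = £905.8033…

£905.80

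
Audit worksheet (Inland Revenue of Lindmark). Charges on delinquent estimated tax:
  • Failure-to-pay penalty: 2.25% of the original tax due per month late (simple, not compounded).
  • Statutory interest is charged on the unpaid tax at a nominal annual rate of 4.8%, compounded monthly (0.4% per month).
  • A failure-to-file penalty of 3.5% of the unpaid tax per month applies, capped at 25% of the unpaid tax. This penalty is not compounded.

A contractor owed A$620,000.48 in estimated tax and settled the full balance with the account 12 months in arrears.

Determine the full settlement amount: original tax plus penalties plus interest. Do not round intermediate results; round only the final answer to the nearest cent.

A$972,824.28

Failure-to-file: 12 × 3.5% × A$620,000.48 = A$260,400.20…, capped at 25% × A$620,000.48 = A$155,000.12
Failure-to-pay penalty: 12 × 2.25% × A$620,000.48 = A$167,400.13…
Interest: A$620,000.48 × ((1 + 0.004)^12 − 1) = A$620,000.48 × 0.0490702… = A$30,423.5522…
Total = A$620,000.48 + A$322,400.2496 + A$30,423.5522… = A$972,824.28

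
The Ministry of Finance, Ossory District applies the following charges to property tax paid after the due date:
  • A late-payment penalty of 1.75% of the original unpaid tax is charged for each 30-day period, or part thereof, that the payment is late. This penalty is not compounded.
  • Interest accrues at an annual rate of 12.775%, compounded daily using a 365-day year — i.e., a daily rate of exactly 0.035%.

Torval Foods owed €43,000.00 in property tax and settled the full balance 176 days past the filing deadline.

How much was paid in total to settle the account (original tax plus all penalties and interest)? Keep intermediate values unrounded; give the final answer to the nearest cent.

€50,246.59

Penalty periods: ⌈176/30⌉ = 6; penalty = 6 × 1.75% × €43,000.00 = €4,515.00
Interest: €43,000.00 × ((1 + 0.00035)^176 − 1) = €43,000.00 × 0.06352538… = €2,731.5915…
Total = €43,000.00 + €4,515.0000 + €2,731.5915… = €50,246.59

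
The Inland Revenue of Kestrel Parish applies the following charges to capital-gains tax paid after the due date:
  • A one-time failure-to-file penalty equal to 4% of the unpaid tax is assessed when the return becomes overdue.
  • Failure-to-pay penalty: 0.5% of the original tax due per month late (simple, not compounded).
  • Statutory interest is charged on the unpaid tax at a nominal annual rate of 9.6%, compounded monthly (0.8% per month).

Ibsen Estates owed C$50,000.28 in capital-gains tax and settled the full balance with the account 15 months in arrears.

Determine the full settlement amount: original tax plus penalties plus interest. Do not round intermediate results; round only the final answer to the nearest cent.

Failure-to-file penalty: 4% × C$50,000.28 = C$2,000.01…
Failure-to-pay penalty: 15 × 0.5% × C$50,000.28 = C$3,750.02…
Interest: C$50,000.28 × ((1 + 0.008)^15 − 1) = C$50,000.28 × 0.1269587… = C$6,347.9681…
Total = C$50,000.28 + C$5,750.0322 + C$6,347.9681… = C$62,098.28

C$62,098.28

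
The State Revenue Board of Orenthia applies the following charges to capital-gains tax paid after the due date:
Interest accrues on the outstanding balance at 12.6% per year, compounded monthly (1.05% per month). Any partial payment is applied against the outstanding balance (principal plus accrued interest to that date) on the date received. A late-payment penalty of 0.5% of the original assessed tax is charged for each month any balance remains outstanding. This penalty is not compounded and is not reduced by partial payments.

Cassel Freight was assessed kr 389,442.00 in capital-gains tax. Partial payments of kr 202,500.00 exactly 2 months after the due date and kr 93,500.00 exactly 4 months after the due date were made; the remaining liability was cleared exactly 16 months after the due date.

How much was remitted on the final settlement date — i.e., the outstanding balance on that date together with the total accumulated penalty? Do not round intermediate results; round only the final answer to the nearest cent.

kr 151,064.52

Balance at month 2: kr 389,442.0000 × (1 + 0.0105)^2 = kr 397,663.2180…
After kr 202,500.00 payment: kr 397,663.2180… − kr 202,500.00 = kr 195,163.2180…
Balance at month 4: kr 195,163.2180… × (1 + 0.0105)^2 = kr 199,283.1623…
After kr 93,500.00 payment: kr 199,283.1623… − kr 93,500.00 = kr 105,783.1623…
Balance at month 16: kr 105,783.1623… × (1 + 0.0105)^12 = kr 119,909.1598…
Penalty: 16 × 0.5% × kr 389,442.00 = kr 31,155.36
Final settlement = outstanding balance + penalty = kr 119,909.1598… + kr 31,155.36 = kr 151,064.52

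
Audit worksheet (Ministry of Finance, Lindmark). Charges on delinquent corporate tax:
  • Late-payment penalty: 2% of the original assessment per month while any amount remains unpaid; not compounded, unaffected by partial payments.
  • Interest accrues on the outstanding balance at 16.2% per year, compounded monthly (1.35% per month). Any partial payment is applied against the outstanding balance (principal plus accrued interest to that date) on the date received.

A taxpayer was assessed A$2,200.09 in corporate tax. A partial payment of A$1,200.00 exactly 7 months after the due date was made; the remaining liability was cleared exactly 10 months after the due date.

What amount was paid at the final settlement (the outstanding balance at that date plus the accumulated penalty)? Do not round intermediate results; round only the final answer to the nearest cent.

Balance at month 7: A$2,200.0900 × (1 + 0.0135)^7 = A$2,416.6108…
After A$1,200.00 payment: A$2,416.6108… − A$1,200.00 = A$1,216.6108…
Balance at month 10: A$1,216.6108… × (1 + 0.0135)^3 = A$1,266.5517…
Penalty: 10 × 2% × A$2,200.09 = A$440.02…
Final settlement = outstanding balance + penalty = A$1,266.5517… + A$440.02… = A$1,706.57

A$1,706.57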